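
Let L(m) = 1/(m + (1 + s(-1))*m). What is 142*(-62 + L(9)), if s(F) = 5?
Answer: -554510/63 ≈ -8801.8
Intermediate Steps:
L(m) = 1/(7*m) (L(m) = 1/(m + (1 + 5)*m) = 1/(m + 6*m) = 1/(7*m))
142*(-62 + L(9)) = 142*(-62 + (1/7)/9) = 142*(-62 + (1/7)*(1/9)) = 142*(-62 + 1/63) = 142*(-3905/63) = -554510/63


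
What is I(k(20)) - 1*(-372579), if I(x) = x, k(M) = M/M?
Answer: 372580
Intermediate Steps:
k(M) = 1
I(k(20)) - 1*(-372579) = 1 - 1*(-372579) = 1 + 372579 = 372580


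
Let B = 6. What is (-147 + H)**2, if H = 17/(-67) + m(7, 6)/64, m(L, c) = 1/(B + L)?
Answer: 67378569318025/3107393536 ≈ 21683.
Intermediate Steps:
m(L, c) = 1/(6 + L)
H = -14077/55744 (H = 17/(-67) + 1/((6 + 7)*64) = 17*(-1/67) + (1/64)/13 = -17/67 + (1/13)*(1/64) = -17/67 + 1/832 = -14077/55744 ≈ -0.25253)
(-147 + H)**2 = (-147 - 14077/55744)**2 = (-8208445/55744)**2 = 67378569318025/3107393536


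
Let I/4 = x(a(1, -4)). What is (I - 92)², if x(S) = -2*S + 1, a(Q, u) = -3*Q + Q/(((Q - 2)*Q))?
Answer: 3136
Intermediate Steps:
a(Q, u) = 1/(-2 + Q) - 3*Q (a(Q, u) = -3*Q + Q/(((-2 + Q)*Q)) = -3*Q + Q/((Q*(-2 + Q))) = -3*Q + Q*(1/(Q*(-2 + Q))) = -3*Q + 1/(-2 + Q) = 1/(-2 + Q) - 3*Q)
x(S) = 1 - 2*S
I = 36 (I = 4*(1 - 2*(1 - 3*1² + 6*1)/(-2 + 1)) = 4*(1 - 2*(1 - 3*1 + 6)/(-1)) = 4*(1 - (-2)*(1 - 3 + 6)) = 4*(1 - (-2)*4) = 4*(1 - 2*(-4)) = 4*(1 + 8) = 4*9 = 36)
(I - 92)² = (36 - 92)² = (-56)² = 3136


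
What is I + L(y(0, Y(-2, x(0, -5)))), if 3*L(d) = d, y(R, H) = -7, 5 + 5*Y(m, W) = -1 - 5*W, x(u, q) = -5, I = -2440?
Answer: -7327/3 ≈ -2442.3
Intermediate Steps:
Y(m, W) = -6/5 - W (Y(m, W) = -1 + (-1 - 5*W)/5 = -1 + (-⅕ - W) = -6/5 - W)
L(d) = d/3
I + L(y(0, Y(-2, x(0, -5)))) = -2440 + (⅓)*(-7) = -2440 - 7/3 = -7327/3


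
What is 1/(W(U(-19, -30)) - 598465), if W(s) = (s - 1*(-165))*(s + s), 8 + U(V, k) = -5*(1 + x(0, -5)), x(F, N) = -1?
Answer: -1/600977 ≈ -1.6640e-6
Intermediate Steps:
U(V, k) = -8 (U(V, k) = -8 - 5*(1 - 1) = -8 - 5*0 = -8 + 0 = -8)
W(s) = 2*s*(165 + s) (W(s) = (s + 165)*(2*s) = (165 + s)*(2*s) = 2*s*(165 + s))
1/(W(U(-19, -30)) - 598465) = 1/(2*(-8)*(165 - 8) - 598465) = 1/(2*(-8)*157 - 598465) = 1/(-2512 - 598465) = 1/(-600977) = -1/600977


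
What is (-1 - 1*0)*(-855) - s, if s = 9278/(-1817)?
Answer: 1562813/1817 ≈ 860.11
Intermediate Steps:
s = -9278/1817 (s = 9278*(-1/1817) = -9278/1817 ≈ -5.1062)
(-1 - 1*0)*(-855) - s = (-1 - 1*0)*(-855) - 1*(-9278/1817) = (-1 + 0)*(-855) + 9278/1817 = -1*(-855) + 9278/1817 = 855 + 9278/1817 = 1562813/1817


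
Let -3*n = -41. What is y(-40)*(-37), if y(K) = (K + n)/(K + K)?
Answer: -2923/240 ≈ -12.179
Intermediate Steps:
n = 41/3 (n = -⅓*(-41) = 41/3 ≈ 13.667)
y(K) = (41/3 + K)/(2*K) (y(K) = (K + 41/3)/(K + K) = (41/3 + K)/((2*K)) = (41/3 + K)*(1/(2*K)) = (41/3 + K)/(2*K))
y(-40)*(-37) = ((⅙)*(41 + 3*(-40))/(-40))*(-37) = ((⅙)*(-1/40)*(41 - 120))*(-37) = ((⅙)*(-1/40)*(-79))*(-37) = (79/240)*(-37) = -2923/240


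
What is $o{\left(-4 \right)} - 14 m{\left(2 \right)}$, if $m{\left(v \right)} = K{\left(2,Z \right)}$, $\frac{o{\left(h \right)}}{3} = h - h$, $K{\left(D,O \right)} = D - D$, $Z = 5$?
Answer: $0$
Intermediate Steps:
$K{\left(D,O \right)} = 0$
$o{\left(h \right)} = 0$ ($o{\left(h \right)} = 3 \left(h - h\right) = 3 \cdot 0 = 0$)
$m{\left(v \right)} = 0$
$o{\left(-4 \right)} - 14 m{\left(2 \right)} = 0 - 0 = 0 + 0 = 0$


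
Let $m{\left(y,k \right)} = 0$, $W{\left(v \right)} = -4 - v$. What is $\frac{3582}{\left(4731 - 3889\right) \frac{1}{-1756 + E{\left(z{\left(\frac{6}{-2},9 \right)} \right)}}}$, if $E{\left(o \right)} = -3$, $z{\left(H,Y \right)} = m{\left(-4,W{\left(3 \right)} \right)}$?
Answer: $- \frac{3150369}{421} \approx -7483.1$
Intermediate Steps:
$z{\left(H,Y \right)} = 0$
$\frac{3582}{\left(4731 - 3889\right) \frac{1}{-1756 + E{\left(z{\left(\frac{6}{-2},9 \right)} \right)}}} = \frac{3582}{\left(4731 - 3889\right) \frac{1}{-1756 - 3}} = \frac{3582}{842 \frac{1}{-1759}} = \frac{3582}{842 \left(- \frac{1}{1759}\right)} = \frac{3582}{- \frac{842}{1759}} = 3582 \left(- \frac{1759}{842}\right) = - \frac{3150369}{421}$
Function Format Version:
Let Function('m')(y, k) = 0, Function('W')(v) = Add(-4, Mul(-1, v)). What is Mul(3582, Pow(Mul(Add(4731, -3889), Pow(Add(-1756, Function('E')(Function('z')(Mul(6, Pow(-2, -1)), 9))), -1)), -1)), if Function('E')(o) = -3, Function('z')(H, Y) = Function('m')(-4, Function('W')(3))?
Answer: Rational(-3150369, 421) ≈ -7483.1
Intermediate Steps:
Function('z')(H, Y) = 0
Mul(3582, Pow(Mul(Add(4731, -3889), Pow(Add(-1756, Function('E')(Function('z')(Mul(6, Pow(-2, -1)), 9))), -1)), -1)) = Mul(3582, Pow(Mul(Add(4731, -3889), Pow(Add(-1756, -3), -1)), -1)) = Mul(3582, Pow(Mul(842, Pow(-1759, -1)), -1)) = Mul(3582, Pow(Mul(842, Rational(-1, 1759)), -1)) = Mul(3582, Pow(Rational(-842, 1759), -1)) = Mul(3582, Rational(-1759, 842)) = Rational(-3150369, 421)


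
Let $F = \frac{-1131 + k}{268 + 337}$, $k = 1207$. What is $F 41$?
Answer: $\frac{3116}{605} \approx 5.1504$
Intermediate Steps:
$F = \frac{76}{605}$ ($F = \frac{-1131 + 1207}{268 + 337} = \frac{76}{605} \approx 0.12562$)
$F 41 = \frac{76}{605} \cdot 41 = \frac{3116}{605}$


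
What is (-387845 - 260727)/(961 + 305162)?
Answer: -648572/306123 ≈ -2.1187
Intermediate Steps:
(-387845 - 260727)/(961 + 305162) = -648572/306123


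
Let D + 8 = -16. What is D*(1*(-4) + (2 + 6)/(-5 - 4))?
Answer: 352/3 ≈ 117.33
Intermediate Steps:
D = -24 (D = -8 - 16 = -24)
D*(1*(-4) + (2 + 6)/(-5 - 4)) = -24*(1*(-4) + (2 + 6)/(-5 - 4)) = -24*(-4 + 8/(-9)) = -24*(-4 + 8*(-⅑)) = -24*(-4 - 8/9) = -24*(-44/9) = 352/3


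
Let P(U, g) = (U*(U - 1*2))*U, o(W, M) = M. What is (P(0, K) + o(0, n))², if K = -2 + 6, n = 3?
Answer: 9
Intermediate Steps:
K = 4
P(U, g) = U²*(-2 + U) (P(U, g) = (U*(U - 2))*U = (U*(-2 + U))*U = U²*(-2 + U))
(P(0, K) + o(0, n))² = (0²*(-2 + 0) + 3)² = (0*(-2) + 3)² = (0 + 3)² = 3² = 9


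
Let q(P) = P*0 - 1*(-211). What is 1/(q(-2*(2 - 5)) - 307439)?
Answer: -1/307228 ≈ -3.2549e-6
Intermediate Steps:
q(P) = 211 (q(P) = 0 + 211 = 211)
1/(q(-2*(2 - 5)) - 307439) = 1/(211 - 307439) = 1/(-307228) = -1/307228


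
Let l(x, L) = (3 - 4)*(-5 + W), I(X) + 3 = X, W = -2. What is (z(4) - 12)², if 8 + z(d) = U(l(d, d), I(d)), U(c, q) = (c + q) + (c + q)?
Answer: 16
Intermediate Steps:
I(X) = -3 + X
l(x, L) = 7 (l(x, L) = (3 - 4)*(-5 - 2) = -1*(-7) = 7)
U(c, q) = 2*c + 2*q
z(d) = 2*d (z(d) = -8 + (2*7 + 2*(-3 + d)) = -8 + (14 + (-6 + 2*d)) = -8 + (8 + 2*d) = 2*d)
(z(4) - 12)² = (2*4 - 12)² = (8 - 12)² = (-4)² = 16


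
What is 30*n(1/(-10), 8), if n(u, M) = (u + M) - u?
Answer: 240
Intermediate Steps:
n(u, M) = M (n(u, M) = (M + u) - u = M)
30*n(1/(-10), 8) = 30*8 = 240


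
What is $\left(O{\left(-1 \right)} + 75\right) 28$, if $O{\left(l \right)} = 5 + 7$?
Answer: $2436$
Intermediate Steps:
$O{\left(l \right)} = 12$
$\left(O{\left(-1 \right)} + 75\right) 28 = \left(12 + 75\right) 28 = 87 \cdot 28 = 2436$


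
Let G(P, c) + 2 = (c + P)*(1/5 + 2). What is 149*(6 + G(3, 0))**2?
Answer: 418541/25 ≈ 16742.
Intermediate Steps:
G(P, c) = -2 + 11*P/5 + 11*c/5 (G(P, c) = -2 + (c + P)*(1/5 + 2) = -2 + (P + c)*(1/5 + 2) = -2 + (P + c)*(11/5) = -2 + (11*P/5 + 11*c/5) = -2 + 11*P/5 + 11*c/5)
149*(6 + G(3, 0))**2 = 149*(6 + (-2 + (11/5)*3 + (11/5)*0))**2 = 149*(6 + (-2 + 33/5 + 0))**2 = 149*(6 + 23/5)**2 = 149*(53/5)**2 = 149*(2809/25) = 418541/25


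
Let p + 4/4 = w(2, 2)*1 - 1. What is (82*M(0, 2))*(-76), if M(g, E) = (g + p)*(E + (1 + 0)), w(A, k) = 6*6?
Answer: -635664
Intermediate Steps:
w(A, k) = 36
p = 34 (p = -1 + (36*1 - 1) = -1 + (36 - 1) = -1 + 35 = 34)
M(g, E) = (1 + E)*(34 + g) (M(g, E) = (g + 34)*(E + (1 + 0)) = (34 + g)*(E + 1) = (34 + g)*(1 + E) = (1 + E)*(34 + g))
(82*M(0, 2))*(-76) = (82*(34 + 0 + 34*2 + 2*0))*(-76) = (82*(34 + 0 + 68 + 0))*(-76) = (82*102)*(-76) = 8364*(-76) = -635664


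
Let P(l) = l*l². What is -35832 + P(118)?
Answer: 1607200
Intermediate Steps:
P(l) = l³
-35832 + P(118) = -35832 + 118³ = -35832 + 1643032 = 1607200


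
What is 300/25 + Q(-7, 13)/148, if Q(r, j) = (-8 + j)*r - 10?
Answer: 1731/148 ≈ 11.696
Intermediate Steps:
Q(r, j) = -10 + r*(-8 + j) (Q(r, j) = r*(-8 + j) - 10 = -10 + r*(-8 + j))
300/25 + Q(-7, 13)/148 = 300/25 + (-10 - 8*(-7) + 13*(-7))/148 = 300*(1/25) + (-10 + 56 - 91)*(1/148) = 12 - 45*1/148 = 12 - 45/148 = 1731/148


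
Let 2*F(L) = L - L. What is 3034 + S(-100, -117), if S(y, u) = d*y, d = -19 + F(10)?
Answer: 4934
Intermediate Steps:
F(L) = 0 (F(L) = (L - L)/2 = (1/2)*0 = 0)
d = -19 (d = -19 + 0 = -19)
S(y, u) = -19*y
3034 + S(-100, -117) = 3034 - 19*(-100) = 3034 + 1900 = 4934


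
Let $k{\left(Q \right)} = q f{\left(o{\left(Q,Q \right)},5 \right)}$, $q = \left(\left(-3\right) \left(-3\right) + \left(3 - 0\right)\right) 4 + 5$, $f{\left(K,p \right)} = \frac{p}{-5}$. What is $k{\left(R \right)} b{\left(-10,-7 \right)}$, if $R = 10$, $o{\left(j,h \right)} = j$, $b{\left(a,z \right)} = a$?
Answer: $530$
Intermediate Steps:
$f{\left(K,p \right)} = - \frac{p}{5}$ ($f{\left(K,p \right)} = p \left(- \frac{1}{5}\right) = - \frac{p}{5}$)
$q = 53$ ($q = \left(9 + \left(3 + 0\right)\right) 4 + 5 = \left(9 + 3\right) 4 + 5 = 12 \cdot 4 + 5 = 48 + 5 = 53$)
$k{\left(Q \right)} = -53$ ($k{\left(Q \right)} = 53 \left(\left(- \frac{1}{5}\right) 5\right) = 53 \left(-1\right) = -53$)
$k{\left(R \right)} b{\left(-10,-7 \right)} = \left(-53\right) \left(-10\right) = 530$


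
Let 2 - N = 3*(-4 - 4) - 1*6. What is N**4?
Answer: 1048576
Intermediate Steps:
N = 32 (N = 2 - (3*(-4 - 4) - 1*6) = 2 - (3*(-8) - 6) = 2 - (-24 - 6) = 2 - 1*(-30) = 2 + 30 = 32)
N**4 = 32**4 = 1048576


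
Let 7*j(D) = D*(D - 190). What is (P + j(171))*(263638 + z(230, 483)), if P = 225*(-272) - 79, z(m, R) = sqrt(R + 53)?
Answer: -113944870876/7 - 864404*sqrt(134)/7 ≈ -1.6279e+10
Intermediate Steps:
z(m, R) = sqrt(53 + R)
P = -61279 (P = -61200 - 79 = -61279)
j(D) = D*(-190 + D)/7 (j(D) = (D*(D - 190))/7 = (D*(-190 + D))/7 = D*(-190 + D)/7)
(P + j(171))*(263638 + z(230, 483)) = (-61279 + (1/7)*171*(-190 + 171))*(263638 + sqrt(53 + 483)) = (-61279 + (1/7)*171*(-19))*(263638 + sqrt(536)) = (-61279 - 3249/7)*(263638 + 2*sqrt(134)) = -432202*(263638 + 2*sqrt(134))/7 = -113944870876/7 - 864404*sqrt(134)/7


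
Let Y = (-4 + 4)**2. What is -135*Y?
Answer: 0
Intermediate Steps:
Y = 0 (Y = 0**2 = 0)
-135*Y = -135*0 = 0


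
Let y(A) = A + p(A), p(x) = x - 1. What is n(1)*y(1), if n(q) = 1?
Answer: 1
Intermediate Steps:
p(x) = -1 + x
y(A) = -1 + 2*A (y(A) = A + (-1 + A) = -1 + 2*A)
n(1)*y(1) = 1*(-1 + 2*1) = 1*(-1 + 2) = 1*1 = 1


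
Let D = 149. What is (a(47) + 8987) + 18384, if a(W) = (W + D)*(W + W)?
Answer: 45795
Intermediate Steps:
a(W) = 2*W*(149 + W) (a(W) = (W + 149)*(W + W) = (149 + W)*(2*W) = 2*W*(149 + W))
(a(47) + 8987) + 18384 = (2*47*(149 + 47) + 8987) + 18384 = (2*47*196 + 8987) + 18384 = (18424 + 8987) + 18384 = 27411 + 18384 = 45795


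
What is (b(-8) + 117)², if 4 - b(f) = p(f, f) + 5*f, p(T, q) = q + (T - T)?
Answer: 28561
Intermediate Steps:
p(T, q) = q (p(T, q) = q + 0 = q)
b(f) = 4 - 6*f (b(f) = 4 - (f + 5*f) = 4 - 6*f)
(b(-8) + 117)² = ((4 - 6*(-8)) + 117)² = ((4 + 48) + 117)² = (52 + 117)² = 169² = 28561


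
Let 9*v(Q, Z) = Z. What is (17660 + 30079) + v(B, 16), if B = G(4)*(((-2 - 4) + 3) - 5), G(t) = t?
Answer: 429667/9 ≈ 47741.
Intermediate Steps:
B = -32 (B = 4*(((-2 - 4) + 3) - 5) = 4*((-6 + 3) - 5) = 4*(-3 - 5) = 4*(-8) = -32)
v(Q, Z) = Z/9
(17660 + 30079) + v(B, 16) = (17660 + 30079) + (1/9)*16 = 47739 + 16/9 = 429667/9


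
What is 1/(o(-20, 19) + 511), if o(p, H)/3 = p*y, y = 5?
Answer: 1/211 ≈ 0.0047393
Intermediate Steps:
o(p, H) = 15*p (o(p, H) = 3*(p*5) = 3*(5*p) = 15*p)
1/(o(-20, 19) + 511) = 1/(15*(-20) + 511) = 1/(-300 + 511) = 1/211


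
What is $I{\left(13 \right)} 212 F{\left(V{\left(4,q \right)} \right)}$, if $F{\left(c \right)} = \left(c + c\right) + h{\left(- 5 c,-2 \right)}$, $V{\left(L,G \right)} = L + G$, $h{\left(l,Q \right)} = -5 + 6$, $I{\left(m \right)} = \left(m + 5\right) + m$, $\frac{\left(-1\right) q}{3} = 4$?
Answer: $-98580$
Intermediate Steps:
$q = -12$ ($q = \left(-3\right) 4 = -12$)
$I{\left(m \right)} = 5 + 2 m$ ($I{\left(m \right)} = \left(5 + m\right) + m = 5 + 2 m$)
$h{\left(l,Q \right)} = 1$
$V{\left(L,G \right)} = G + L$
$F{\left(c \right)} = 1 + 2 c$ ($F{\left(c \right)} = \left(c + c\right) + 1 = 2 c + 1 = 1 + 2 c$)
$I{\left(13 \right)} 212 F{\left(V{\left(4,q \right)} \right)} = \left(5 + 2 \cdot 13\right) 212 \left(1 + 2 \left(-12 + 4\right)\right) = \left(5 + 26\right) 212 \left(1 + 2 \left(-8\right)\right) = 31 \cdot 212 \left(1 - 16\right) = 6572 \left(-15\right) = -98580$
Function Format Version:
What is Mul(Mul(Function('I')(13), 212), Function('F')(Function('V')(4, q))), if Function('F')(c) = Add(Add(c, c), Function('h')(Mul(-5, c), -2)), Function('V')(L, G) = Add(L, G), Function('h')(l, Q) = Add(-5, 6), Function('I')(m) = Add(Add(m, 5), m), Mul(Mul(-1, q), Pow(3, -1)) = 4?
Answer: -98580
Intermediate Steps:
q = -12 (q = Mul(-3, 4) = -12)
Function('I')(m) = Add(5, Mul(2, m)) (Function('I')(m) = Add(Add(5, m), m) = Add(5, Mul(2, m)))
Function('h')(l, Q) = 1
Function('V')(L, G) = Add(G, L)
Function('F')(c) = Add(1, Mul(2, c)) (Function('F')(c) = Add(Add(c, c), 1) = Add(Mul(2, c), 1) = Add(1, Mul(2, c)))
Mul(Mul(Function('I')(13), 212), Function('F')(Function('V')(4, q))) = Mul(Mul(Add(5, Mul(2, 13)), 212), Add(1, Mul(2, Add(-12, 4)))) = Mul(Mul(Add(5, 26), 212), Add(1, Mul(2, -8))) = Mul(Mul(31, 212), Add(1, -16)) = Mul(6572, -15) = -98580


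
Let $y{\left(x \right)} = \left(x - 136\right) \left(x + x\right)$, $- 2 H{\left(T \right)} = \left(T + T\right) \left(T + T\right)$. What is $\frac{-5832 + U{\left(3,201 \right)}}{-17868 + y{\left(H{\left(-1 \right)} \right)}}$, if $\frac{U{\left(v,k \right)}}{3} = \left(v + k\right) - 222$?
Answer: $\frac{327}{962} \approx 0.33992$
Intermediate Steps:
$H{\left(T \right)} = - 2 T^{2}$ ($H{\left(T \right)} = - \frac{\left(T + T\right) \left(T + T\right)}{2} = - \frac{2 T 2 T}{2} = - \frac{4 T^{2}}{2} = - 2 T^{2}$)
$U{\left(v,k \right)} = -666 + 3 k + 3 v$ ($U{\left(v,k \right)} = 3 \left(\left(v + k\right) - 222\right) = 3 \left(\left(k + v\right) - 222\right) = 3 \left(-222 + k + v\right) = -666 + 3 k + 3 v$)
$y{\left(x \right)} = 2 x \left(-136 + x\right)$ ($y{\left(x \right)} = \left(-136 + x\right) 2 x = 2 x \left(-136 + x\right)$)
$\frac{-5832 + U{\left(3,201 \right)}}{-17868 + y{\left(H{\left(-1 \right)} \right)}} = \frac{-5832 + \left(-666 + 3 \cdot 201 + 3 \cdot 3\right)}{-17868 + 2 \left(- 2 \left(-1\right)^{2}\right) \left(-136 - 2 \left(-1\right)^{2}\right)} = \frac{-5832 + \left(-666 + 603 + 9\right)}{-17868 + 2 \left(\left(-2\right) 1\right) \left(-136 - 2\right)} = \frac{-5832 - 54}{-17868 + 2 \left(-2\right) \left(-136 - 2\right)} = - \frac{5886}{-17868 + 2 \left(-2\right) \left(-138\right)} = - \frac{5886}{-17868 + 552} = - \frac{5886}{-17316} = \left(-5886\right) \left(- \frac{1}{17316}\right) = \frac{327}{962}$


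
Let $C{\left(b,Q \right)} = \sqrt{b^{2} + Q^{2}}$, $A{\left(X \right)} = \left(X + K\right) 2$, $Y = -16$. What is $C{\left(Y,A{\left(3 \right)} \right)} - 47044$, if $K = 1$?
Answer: $-47044 + 8 \sqrt{5} \approx -47026.0$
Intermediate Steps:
$A{\left(X \right)} = 2 + 2 X$ ($A{\left(X \right)} = \left(X + 1\right) 2 = \left(1 + X\right) 2 = 2 + 2 X$)
$C{\left(b,Q \right)} = \sqrt{Q^{2} + b^{2}}$
$C{\left(Y,A{\left(3 \right)} \right)} - 47044 = \sqrt{\left(2 + 2 \cdot 3\right)^{2} + \left(-16\right)^{2}} - 47044 = \sqrt{\left(2 + 6\right)^{2} + 256} - 47044 = \sqrt{8^{2} + 256} - 47044 = \sqrt{64 + 256} - 47044 = \sqrt{320} - 47044 = 8 \sqrt{5} - 47044 = -47044 + 8 \sqrt{5}$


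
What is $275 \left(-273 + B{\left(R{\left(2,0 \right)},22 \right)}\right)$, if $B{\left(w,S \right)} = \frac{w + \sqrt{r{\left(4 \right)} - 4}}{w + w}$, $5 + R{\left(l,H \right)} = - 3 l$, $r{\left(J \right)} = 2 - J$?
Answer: $- \frac{149875}{2} - \frac{25 i \sqrt{6}}{2} \approx -74938.0 - 30.619 i$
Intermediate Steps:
$R{\left(l,H \right)} = -5 - 3 l$
$B{\left(w,S \right)} = \frac{w + i \sqrt{6}}{2 w}$ ($B{\left(w,S \right)} = \frac{w + \sqrt{\left(2 - 4\right) - 4}}{w + w} = \frac{w + \sqrt{\left(2 - 4\right) - 4}}{2 w} = \left(w + \sqrt{-2 - 4}\right) \frac{1}{2 w} = \left(w + \sqrt{-6}\right) \frac{1}{2 w} = \left(w + i \sqrt{6}\right) \frac{1}{2 w} = \frac{w + i \sqrt{6}}{2 w}$)
$275 \left(-273 + B{\left(R{\left(2,0 \right)},22 \right)}\right) = 275 \left(-273 + \frac{\left(-5 - 6\right) + i \sqrt{6}}{2 \left(-5 - 6\right)}\right) = 275 \left(-273 + \frac{-11 + i \sqrt{6}}{2 \left(-11\right)}\right) = 275 \left(-273 + \frac{1}{2} \left(- \frac{1}{11}\right) \left(-11 + i \sqrt{6}\right)\right) = 275 \left(-273 + \left(\frac{1}{2} - \frac{i \sqrt{6}}{22}\right)\right) = 275 \left(- \frac{545}{2} - \frac{i \sqrt{6}}{22}\right) = - \frac{149875}{2} - \frac{25 i \sqrt{6}}{2}$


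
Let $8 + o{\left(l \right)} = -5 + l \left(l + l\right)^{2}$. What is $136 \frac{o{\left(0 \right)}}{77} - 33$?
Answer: $- \frac{4309}{77} \approx -55.961$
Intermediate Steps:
$o{\left(l \right)} = -13 + 4 l^{3}$ ($o{\left(l \right)} = -8 + \left(-5 + l \left(l + l\right)^{2}\right) = -8 + \left(-5 + l \left(2 l\right)^{2}\right) = -8 + \left(-5 + l 4 l^{2}\right) = -8 + \left(-5 + 4 l^{3}\right) = -13 + 4 l^{3}$)
$136 \frac{o{\left(0 \right)}}{77} - 33 = 136 \frac{-13 + 4 \cdot 0^{3}}{77} - 33 = 136 \left(-13 + 4 \cdot 0\right) \frac{1}{77} - 33 = 136 \left(-13 + 0\right) \frac{1}{77} - 33 = 136 \left(\left(-13\right) \frac{1}{77}\right) - 33 = 136 \left(- \frac{13}{77}\right) - 33 = - \frac{1768}{77} - 33 = - \frac{4309}{77}$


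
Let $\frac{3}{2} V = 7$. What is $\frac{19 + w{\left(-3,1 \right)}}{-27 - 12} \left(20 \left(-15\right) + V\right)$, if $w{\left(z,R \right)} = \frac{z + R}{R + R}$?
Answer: $\frac{1772}{13} \approx 136.31$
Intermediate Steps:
$V = \frac{14}{3}$ ($V = \frac{2}{3} \cdot 7 = \frac{14}{3} \approx 4.6667$)
$w{\left(z,R \right)} = \frac{R + z}{2 R}$
$\frac{19 + w{\left(-3,1 \right)}}{-27 - 12} \left(20 \left(-15\right) + V\right) = \frac{19 + \frac{1 - 3}{2 \cdot 1}}{-27 - 12} \left(20 \left(-15\right) + \frac{14}{3}\right) = \frac{19 + \frac{1}{2} \cdot 1 \left(-2\right)}{-39} \left(-300 + \frac{14}{3}\right) = \left(19 - 1\right) \left(- \frac{1}{39}\right) \left(- \frac{886}{3}\right) = 18 \left(- \frac{1}{39}\right) \left(- \frac{886}{3}\right) = \left(- \frac{6}{13}\right) \left(- \frac{886}{3}\right) = \frac{1772}{13}$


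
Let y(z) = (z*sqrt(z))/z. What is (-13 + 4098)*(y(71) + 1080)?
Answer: 4411800 + 4085*sqrt(71) ≈ 4.4462e+6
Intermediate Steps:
y(z) = sqrt(z) (y(z) = z**(3/2)/z = sqrt(z))
(-13 + 4098)*(y(71) + 1080) = (-13 + 4098)*(sqrt(71) + 1080) = 4085*(1080 + sqrt(71)) = 4411800 + 4085*sqrt(71)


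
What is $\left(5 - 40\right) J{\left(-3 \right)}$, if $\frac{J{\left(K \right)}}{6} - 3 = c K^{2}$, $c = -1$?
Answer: $1260$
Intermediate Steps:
$J{\left(K \right)} = 18 - 6 K^{2}$ ($J{\left(K \right)} = 18 + 6 \left(- K^{2}\right) = 18 - 6 K^{2}$)
$\left(5 - 40\right) J{\left(-3 \right)} = \left(5 - 40\right) \left(18 - 6 \left(-3\right)^{2}\right) = - 35 \left(18 - 54\right) = \left(-35\right) \left(-36\right) = 1260$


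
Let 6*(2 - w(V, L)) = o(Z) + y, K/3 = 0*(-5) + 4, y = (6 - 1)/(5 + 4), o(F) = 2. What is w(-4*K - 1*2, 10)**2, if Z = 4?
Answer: 7225/2916 ≈ 2.4777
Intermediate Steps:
y = 5/9 ≈ 0.55556
K = 12 (K = 3*(0*(-5) + 4) = 3*(0 + 4) = 3*4 = 12)
w(V, L) = 85/54 (w(V, L) = 2 - (2 + 5/9)/6 = 2 - 1/6*23/9 = 2 - 23/54 = 85/54)
w(-4*K - 1*2, 10)**2 = (85/54)**2 = 7225/2916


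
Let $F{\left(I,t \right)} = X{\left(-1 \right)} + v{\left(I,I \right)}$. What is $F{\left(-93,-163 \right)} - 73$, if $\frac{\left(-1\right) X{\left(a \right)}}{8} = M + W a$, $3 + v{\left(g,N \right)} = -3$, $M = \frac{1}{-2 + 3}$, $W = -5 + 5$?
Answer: $-87$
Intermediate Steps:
$W = 0$
$M = 1$ ($M = 1^{-1} = 1$)
$v{\left(g,N \right)} = -6$ ($v{\left(g,N \right)} = -3 - 3 = -6$)
$X{\left(a \right)} = -8$ ($X{\left(a \right)} = - 8 \left(1 + 0 a\right) = - 8 \left(1 + 0\right) = \left(-8\right) 1 = -8$)
$F{\left(I,t \right)} = -14$ ($F{\left(I,t \right)} = -8 - 6 = -14$)
$F{\left(-93,-163 \right)} - 73 = -14 - 73 = -87$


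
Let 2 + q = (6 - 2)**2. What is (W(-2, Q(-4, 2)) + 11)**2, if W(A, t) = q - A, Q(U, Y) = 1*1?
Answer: 729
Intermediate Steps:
Q(U, Y) = 1
q = 14 (q = -2 + (6 - 2)**2 = -2 + 4**2 = -2 + 16 = 14)
W(A, t) = 14 - A
(W(-2, Q(-4, 2)) + 11)**2 = ((14 - 1*(-2)) + 11)**2 = ((14 + 2) + 11)**2 = (16 + 11)**2 = 27**2 = 729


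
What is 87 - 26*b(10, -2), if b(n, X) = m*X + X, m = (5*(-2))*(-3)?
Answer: 1699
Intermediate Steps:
m = 30 (m = -10*(-3) = 30)
b(n, X) = 31*X (b(n, X) = 30*X + X = 31*X)
87 - 26*b(10, -2) = 87 - 806*(-2) = 87 - 26*(-62) = 87 + 1612 = 1699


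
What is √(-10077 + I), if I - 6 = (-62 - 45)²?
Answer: √1378 ≈ 37.121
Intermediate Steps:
I = 11455 (I = 6 + (-62 - 45)² = 6 + (-107)² = 6 + 11449 = 11455)
√(-10077 + I) = √(-10077 + 11455) = √1378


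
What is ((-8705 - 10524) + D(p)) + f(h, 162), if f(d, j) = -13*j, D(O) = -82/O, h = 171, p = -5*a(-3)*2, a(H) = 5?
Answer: -533334/25 ≈ -21333.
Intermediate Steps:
p = -50 (p = -5*5*2 = -25*2 = -50)
((-8705 - 10524) + D(p)) + f(h, 162) = ((-8705 - 10524) - 82/(-50)) - 13*162 = (-19229 - 82*(-1/50)) - 2106 = (-19229 + 41/25) - 2106 = -480684/25 - 2106 = -533334/25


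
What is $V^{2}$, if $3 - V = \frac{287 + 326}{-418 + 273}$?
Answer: $\frac{1098304}{21025} \approx 52.238$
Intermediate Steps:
$V = \frac{1048}{145}$ ($V = 3 - \frac{287 + 326}{-418 + 273} = 3 - \frac{613}{-145} = 3 - 613 \left(- \frac{1}{145}\right) = 3 - - \frac{613}{145} = 3 + \frac{613}{145} = \frac{1048}{145} \approx 7.2276$)
$V^{2} = \left(\frac{1048}{145}\right)^{2} = \frac{1098304}{21025}$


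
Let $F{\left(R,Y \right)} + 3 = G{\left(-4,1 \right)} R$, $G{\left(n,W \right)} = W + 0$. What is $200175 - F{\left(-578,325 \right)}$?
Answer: $200756$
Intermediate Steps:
$G{\left(n,W \right)} = W$
$F{\left(R,Y \right)} = -3 + R$ ($F{\left(R,Y \right)} = -3 + 1 R = -3 + R$)
$200175 - F{\left(-578,325 \right)} = 200175 - \left(-3 - 578\right) = 200175 - -581 = 200175 + 581 = 200756$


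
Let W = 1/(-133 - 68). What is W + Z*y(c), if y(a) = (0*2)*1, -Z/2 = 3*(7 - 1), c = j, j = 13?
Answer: -1/201 ≈ -0.0049751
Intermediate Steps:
W = -1/201 (W = 1/(-201) = -1/201 ≈ -0.0049751)
c = 13
Z = -36 (Z = -6*(7 - 1) = -6*6 = -2*18 = -36)
y(a) = 0 (y(a) = 0*1 = 0)
W + Z*y(c) = -1/201 - 36*0 = -1/201 + 0 = -1/201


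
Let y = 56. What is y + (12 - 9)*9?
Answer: 83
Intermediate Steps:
y + (12 - 9)*9 = 56 + (12 - 9)*9 = 56 + 3*9 = 56 + 27 = 83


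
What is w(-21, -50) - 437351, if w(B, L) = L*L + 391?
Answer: -434460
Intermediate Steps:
w(B, L) = 391 + L**2 (w(B, L) = L**2 + 391 = 391 + L**2)
w(-21, -50) - 437351 = (391 + (-50)**2) - 437351 = (391 + 2500) - 437351 = 2891 - 437351 = -434460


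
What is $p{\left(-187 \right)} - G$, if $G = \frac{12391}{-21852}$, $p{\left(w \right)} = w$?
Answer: $- \frac{4073933}{21852} \approx -186.43$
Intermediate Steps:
$G = - \frac{12391}{21852}$ ($G = 12391 \left(- \frac{1}{21852}\right) = - \frac{12391}{21852} \approx -0.56704$)
$p{\left(-187 \right)} - G = -187 - - \frac{12391}{21852} = -187 + \frac{12391}{21852} = - \frac{4073933}{21852}$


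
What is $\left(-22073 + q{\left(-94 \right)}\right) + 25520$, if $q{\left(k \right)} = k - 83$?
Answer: $3270$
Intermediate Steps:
$q{\left(k \right)} = -83 + k$ ($q{\left(k \right)} = k - 83 = -83 + k$)
$\left(-22073 + q{\left(-94 \right)}\right) + 25520 = \left(-22073 - 177\right) + 25520 = -22250 + 25520 = 3270$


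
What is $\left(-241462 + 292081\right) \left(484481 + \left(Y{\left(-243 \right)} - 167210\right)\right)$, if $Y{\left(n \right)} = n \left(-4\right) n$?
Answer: $4103935425$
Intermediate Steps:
$Y{\left(n \right)} = - 4 n^{2}$ ($Y{\left(n \right)} = - 4 n n = - 4 n^{2}$)
$\left(-241462 + 292081\right) \left(484481 + \left(Y{\left(-243 \right)} - 167210\right)\right) = \left(-241462 + 292081\right) \left(484481 - \left(167210 + 4 \left(-243\right)^{2}\right)\right) = 50619 \left(484481 - 403406\right) = 50619 \cdot 81075 = 4103935425$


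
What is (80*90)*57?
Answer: 410400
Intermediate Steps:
(80*90)*57 = 7200*57 = 410400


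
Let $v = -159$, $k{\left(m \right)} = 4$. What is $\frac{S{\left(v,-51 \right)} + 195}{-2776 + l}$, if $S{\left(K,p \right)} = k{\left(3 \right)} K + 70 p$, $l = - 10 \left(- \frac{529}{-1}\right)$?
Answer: $\frac{4011}{8066} \approx 0.49727$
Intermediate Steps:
$l = -5290$ ($l = - 10 \left(\left(-529\right) \left(-1\right)\right) = \left(-10\right) 529 = -5290$)
$S{\left(K,p \right)} = 4 K + 70 p$
$\frac{S{\left(v,-51 \right)} + 195}{-2776 + l} = \frac{\left(4 \left(-159\right) + 70 \left(-51\right)\right) + 195}{-2776 - 5290} = \frac{\left(-636 - 3570\right) + 195}{-8066} = \left(-4206 + 195\right) \left(- \frac{1}{8066}\right) = \left(-4011\right) \left(- \frac{1}{8066}\right) = \frac{4011}{8066}$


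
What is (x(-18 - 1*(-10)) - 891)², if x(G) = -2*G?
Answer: 765625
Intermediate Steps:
(x(-18 - 1*(-10)) - 891)² = (-2*(-18 - 1*(-10)) - 891)² = (-2*(-18 + 10) - 891)² = (-2*(-8) - 891)² = (16 - 891)² = (-875)² = 765625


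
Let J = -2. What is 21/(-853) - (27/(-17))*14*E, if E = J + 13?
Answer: 3546417/14501 ≈ 244.56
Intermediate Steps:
E = 11 (E = -2 + 13 = 11)
21/(-853) - (27/(-17))*14*E = 21/(-853) - (27/(-17))*14*11 = 21*(-1/853) - (27*(-1/17))*14*11 = -21/853 - (-27/17*14)*11 = -21/853 - (-378)*11/17 = -21/853 - 1*(-4158/17) = -21/853 + 4158/17 = 3546417/14501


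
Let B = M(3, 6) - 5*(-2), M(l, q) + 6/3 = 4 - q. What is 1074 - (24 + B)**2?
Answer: 174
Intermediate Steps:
M(l, q) = 2 - q (M(l, q) = -2 + (4 - q) = 2 - q)
B = 6 (B = (2 - 1*6) - 5*(-2) = (2 - 6) + 10 = -4 + 10 = 6)
1074 - (24 + B)**2 = 1074 - (24 + 6)**2 = 1074 - 1*30**2 = 1074 - 1*900 = 1074 - 900 = 174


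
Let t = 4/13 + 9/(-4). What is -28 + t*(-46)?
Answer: 1595/26 ≈ 61.346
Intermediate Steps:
t = -101/52 (t = 4*(1/13) + 9*(-1/4) = 4/13 - 9/4 = -101/52 ≈ -1.9423)
-28 + t*(-46) = -28 - 101/52*(-46) = -28 + 2323/26 = 1595/26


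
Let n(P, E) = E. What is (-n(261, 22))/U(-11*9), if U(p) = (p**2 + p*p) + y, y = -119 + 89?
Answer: -11/9786 ≈ -0.0011241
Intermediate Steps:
y = -30
U(p) = -30 + 2*p**2 (U(p) = (p**2 + p*p) - 30 = (p**2 + p**2) - 30 = 2*p**2 - 30 = -30 + 2*p**2)
(-n(261, 22))/U(-11*9) = (-1*22)/(-30 + 2*(-11*9)**2) = -22/(-30 + 2*(-99)**2) = -22/(-30 + 2*9801) = -22/(-30 + 19602) = -22/19572 = -22*1/19572 = -11/9786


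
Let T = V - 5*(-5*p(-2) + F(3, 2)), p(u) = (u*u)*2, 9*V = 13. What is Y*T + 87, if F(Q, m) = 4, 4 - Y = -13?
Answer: 28544/9 ≈ 3171.6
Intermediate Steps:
Y = 17 (Y = 4 - 1*(-13) = 4 + 13 = 17)
V = 13/9 (V = (⅑)*13 = 13/9 ≈ 1.4444)
p(u) = 2*u² (p(u) = u²*2 = 2*u²)
T = 1633/9 (T = 13/9 - 5*(-10*(-2)² + 4) = 13/9 - 5*(-10*4 + 4) = 13/9 - 5*(-5*8 + 4) = 13/9 - 5*(-40 + 4) = 13/9 - 5*(-36) = 13/9 - 1*(-180) = 13/9 + 180 = 1633/9 ≈ 181.44)
Y*T + 87 = 17*(1633/9) + 87 = 27761/9 + 87 = 28544/9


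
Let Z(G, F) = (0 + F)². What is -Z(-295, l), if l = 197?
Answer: -38809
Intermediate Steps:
Z(G, F) = F²
-Z(-295, l) = -1*197² = -1*38809 = -38809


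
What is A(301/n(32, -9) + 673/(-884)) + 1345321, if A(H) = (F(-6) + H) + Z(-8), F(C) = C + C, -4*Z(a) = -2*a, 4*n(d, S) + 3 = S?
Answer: 3567480757/2652 ≈ 1.3452e+6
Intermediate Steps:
n(d, S) = -¾ + S/4
Z(a) = a/2 (Z(a) = -(-1)*a/2 = a/2)
F(C) = 2*C
A(H) = -16 + H (A(H) = (2*(-6) + H) + (½)*(-8) = (-12 + H) - 4 = -16 + H)
A(301/n(32, -9) + 673/(-884)) + 1345321 = (-16 + (301/(-¾ + (¼)*(-9)) + 673/(-884))) + 1345321 = (-16 + (301/(-¾ - 9/4) + 673*(-1/884))) + 1345321 = (-16 + (301/(-3) - 673/884)) + 1345321 = (-16 + (301*(-⅓) - 673/884)) + 1345321 = (-16 + (-301/3 - 673/884)) + 1345321 = (-16 - 268103/2652) + 1345321 = -310535/2652 + 1345321 = 3567480757/2652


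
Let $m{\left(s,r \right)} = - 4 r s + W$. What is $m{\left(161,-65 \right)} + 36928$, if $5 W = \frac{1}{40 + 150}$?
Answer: $\frac{74848601}{950} \approx 78788.0$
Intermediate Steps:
$W = \frac{1}{950}$ ($W = \frac{1}{5 \left(40 + 150\right)} = \frac{1}{5 \cdot 190} = \frac{1}{5} \cdot \frac{1}{190} = \frac{1}{950} \approx 0.0010526$)
$m{\left(s,r \right)} = \frac{1}{950} - 4 r s$ ($m{\left(s,r \right)} = - 4 r s + \frac{1}{950} = \frac{1}{950} - 4 r s$)
$m{\left(161,-65 \right)} + 36928 = \left(\frac{1}{950} - \left(-260\right) 161\right) + 36928 = \left(\frac{1}{950} + 41860\right) + 36928 = \frac{39767001}{950} + 36928 = \frac{74848601}{950}$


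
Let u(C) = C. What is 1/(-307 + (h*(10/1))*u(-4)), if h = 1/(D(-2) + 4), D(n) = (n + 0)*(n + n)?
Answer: -3/931 ≈ -0.0032223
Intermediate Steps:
D(n) = 2*n**2 (D(n) = n*(2*n) = 2*n**2)
h = 1/12 (h = 1/(2*(-2)**2 + 4) = 1/(2*4 + 4) = 1/(8 + 4) = 1/12 ≈ 0.083333)
1/(-307 + (h*(10/1))*u(-4)) = 1/(-307 + ((10/1)/12)*(-4)) = 1/(-307 + ((10*1)/12)*(-4)) = 1/(-307 + ((1/12)*10)*(-4)) = 1/(-307 + (5/6)*(-4)) = 1/(-307 - 10/3) = 1/(-931/3) = -3/931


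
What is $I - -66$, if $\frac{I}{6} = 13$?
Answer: $144$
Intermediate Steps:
$I = 78$ ($I = 6 \cdot 13 = 78$)
$I - -66 = 78 - -66 = 78 + 66 = 144$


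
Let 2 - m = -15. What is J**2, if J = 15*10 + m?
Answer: 27889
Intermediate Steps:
m = 17 (m = 2 - 1*(-15) = 2 + 15 = 17)
J = 167 (J = 15*10 + 17 = 150 + 17 = 167)
J**2 = 167**2 = 27889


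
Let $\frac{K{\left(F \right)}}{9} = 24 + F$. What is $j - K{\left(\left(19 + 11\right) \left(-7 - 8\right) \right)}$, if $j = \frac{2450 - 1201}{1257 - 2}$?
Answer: $\frac{4812919}{1255} \approx 3835.0$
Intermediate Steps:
$K{\left(F \right)} = 216 + 9 F$ ($K{\left(F \right)} = 9 \left(24 + F\right) = 216 + 9 F$)
$j = \frac{1249}{1255} \approx 0.99522$
$j - K{\left(\left(19 + 11\right) \left(-7 - 8\right) \right)} = \frac{1249}{1255} - \left(216 + 9 \left(19 + 11\right) \left(-7 - 8\right)\right) = \frac{1249}{1255} - \left(216 + 9 \cdot 30 \left(-15\right)\right) = \frac{1249}{1255} - \left(216 + 9 \left(-450\right)\right) = \frac{1249}{1255} - \left(216 - 4050\right) = \frac{1249}{1255} - -3834 = \frac{1249}{1255} + 3834 = \frac{4812919}{1255}$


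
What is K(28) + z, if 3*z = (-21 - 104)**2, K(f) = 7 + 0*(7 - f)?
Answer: 15646/3 ≈ 5215.3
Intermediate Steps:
K(f) = 7 (K(f) = 7 + 0 = 7)
z = 15625/3 (z = (-21 - 104)**2/3 = (1/3)*(-125)**2 = (1/3)*15625 = 15625/3 ≈ 5208.3)
K(28) + z = 7 + 15625/3 = 15646/3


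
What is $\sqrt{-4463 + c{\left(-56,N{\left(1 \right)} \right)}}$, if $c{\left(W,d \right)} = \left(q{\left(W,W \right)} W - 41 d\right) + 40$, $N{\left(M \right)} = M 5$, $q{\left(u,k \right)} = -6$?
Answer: $2 i \sqrt{1073} \approx 65.513 i$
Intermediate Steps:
$N{\left(M \right)} = 5 M$
$c{\left(W,d \right)} = 40 - 41 d - 6 W$ ($c{\left(W,d \right)} = \left(- 6 W - 41 d\right) + 40 = \left(- 41 d - 6 W\right) + 40 = 40 - 41 d - 6 W$)
$\sqrt{-4463 + c{\left(-56,N{\left(1 \right)} \right)}} = \sqrt{-4463 - \left(-376 + 41 \cdot 5 \cdot 1\right)} = \sqrt{-4463 + \left(40 - 205 + 336\right)} = \sqrt{-4463 + 171} = \sqrt{-4292} = 2 i \sqrt{1073}$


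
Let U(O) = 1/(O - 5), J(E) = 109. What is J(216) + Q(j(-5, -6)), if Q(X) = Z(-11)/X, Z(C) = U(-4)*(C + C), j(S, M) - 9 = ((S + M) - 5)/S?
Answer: 59951/549 ≈ 109.20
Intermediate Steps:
j(S, M) = 9 + (-5 + M + S)/S (j(S, M) = 9 + ((S + M) - 5)/S = 9 + ((M + S) - 5)/S = 9 + (-5 + M + S)/S)
U(O) = 1/(-5 + O)
Z(C) = -2*C/9 (Z(C) = (C + C)/(-5 - 4) = (2*C)/(-9) = -2*C/9)
Q(X) = 22/(9*X) (Q(X) = (-2/9*(-11))/X = 22/(9*X))
J(216) + Q(j(-5, -6)) = 109 + 22/(9*(((-5 - 6 + 10*(-5))/(-5)))) = 109 + 22/(9*((-(-5 - 6 - 50)/5))) = 109 + 22/(9*((-⅕*(-61)))) = 109 + 22/(9*(61/5)) = 109 + (22/9)*(5/61) = 109 + 110/549 = 59951/549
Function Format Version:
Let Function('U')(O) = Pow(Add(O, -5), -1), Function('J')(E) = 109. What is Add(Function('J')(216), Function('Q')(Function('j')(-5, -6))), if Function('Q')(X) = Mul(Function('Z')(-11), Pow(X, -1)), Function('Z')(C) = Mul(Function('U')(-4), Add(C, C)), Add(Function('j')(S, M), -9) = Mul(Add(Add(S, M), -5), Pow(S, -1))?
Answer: Rational(59951, 549) ≈ 109.20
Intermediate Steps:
Function('j')(S, M) = Add(9, Mul(Pow(S, -1), Add(-5, M, S))) (Function('j')(S, M) = Add(9, Mul(Add(Add(S, M), -5), Pow(S, -1))) = Add(9, Mul(Add(Add(M, S), -5), Pow(S, -1))) = Add(9, Mul(Add(-5, M, S), Pow(S, -1))) = Add(9, Mul(Pow(S, -1), Add(-5, M, S))))
Function('U')(O) = Pow(Add(-5, O), -1)
Function('Z')(C) = Mul(Rational(-2, 9), C) (Function('Z')(C) = Mul(Pow(Add(-5, -4), -1), Add(C, C)) = Mul(Pow(-9, -1), Mul(2, C)) = Mul(Rational(-1, 9), Mul(2, C)) = Mul(Rational(-2, 9), C))
Function('Q')(X) = Mul(Rational(22, 9), Pow(X, -1)) (Function('Q')(X) = Mul(Mul(Rational(-2, 9), -11), Pow(X, -1)) = Mul(Rational(22, 9), Pow(X, -1)))
Add(Function('J')(216), Function('Q')(Function('j')(-5, -6))) = Add(109, Mul(Rational(22, 9), Pow(Mul(Pow(-5, -1), Add(-5, -6, Mul(10, -5))), -1))) = Add(109, Mul(Rational(22, 9), Pow(Mul(Rational(-1, 5), Add(-5, -6, -50)), -1))) = Add(109, Mul(Rational(22, 9), Pow(Mul(Rational(-1, 5), -61), -1))) = Add(109, Mul(Rational(22, 9), Pow(Rational(61, 5), -1))) = Add(109, Mul(Rational(22, 9), Rational(5, 61))) = Add(109, Rational(110, 549)) = Rational(59951, 549)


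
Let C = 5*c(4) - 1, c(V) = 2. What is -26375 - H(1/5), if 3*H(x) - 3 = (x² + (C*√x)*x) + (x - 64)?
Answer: -1976606/75 - 3*√5/25 ≈ -26355.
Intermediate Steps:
C = 9 (C = 5*2 - 1 = 10 - 1 = 9)
H(x) = -61/3 + 3*x^(3/2) + x/3 + x²/3 (H(x) = 1 + ((x² + (9*√x)*x) + (x - 64))/3 = 1 + ((x² + 9*x^(3/2)) + (-64 + x))/3 = 1 + (-64 + x + x² + 9*x^(3/2))/3 = 1 + (-64/3 + 3*x^(3/2) + x/3 + x²/3) = -61/3 + 3*x^(3/2) + x/3 + x²/3)
-26375 - H(1/5) = -26375 - (-61/3 + 3*(1/5)^(3/2) + (⅓)/5 + (1/5)²/3) = -26375 - (-61/3 + 3*(⅕)^(3/2) + (⅓)*(⅕) + (⅕)²/3) = -26375 - (-61/3 + 3*(√5/25) + 1/15 + (⅓)*(1/25)) = -26375 - (-61/3 + 3*√5/25 + 1/15 + 1/75) = -26375 - (-1519/75 + 3*√5/25) = -26375 + (1519/75 - 3*√5/25) = -1976606/75 - 3*√5/25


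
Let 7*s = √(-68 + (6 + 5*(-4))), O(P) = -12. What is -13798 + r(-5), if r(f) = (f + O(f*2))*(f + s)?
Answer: -13713 - 17*I*√82/7 ≈ -13713.0 - 21.992*I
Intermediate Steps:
s = I*√82/7 (s = √(-68 + (6 + 5*(-4)))/7 = √(-68 + (6 - 20))/7 = √(-68 - 14)/7 = √(-82)/7 = (I*√82)/7 = I*√82/7 ≈ 1.2936*I)
r(f) = (-12 + f)*(f + I*√82/7) (r(f) = (f - 12)*(f + I*√82/7) = (-12 + f)*(f + I*√82/7))
-13798 + r(-5) = -13798 + ((-5)² - 12*(-5) - 12*I*√82/7 + (⅐)*I*(-5)*√82) = -13798 + (25 + 60 - 12*I*√82/7 - 5*I*√82/7) = -13798 + (85 - 17*I*√82/7) = -13713 - 17*I*√82/7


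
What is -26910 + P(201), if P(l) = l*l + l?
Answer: 13692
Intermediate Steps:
P(l) = l + l² (P(l) = l² + l = l + l²)
-26910 + P(201) = -26910 + 201*(1 + 201) = -26910 + 201*202 = -26910 + 40602 = 13692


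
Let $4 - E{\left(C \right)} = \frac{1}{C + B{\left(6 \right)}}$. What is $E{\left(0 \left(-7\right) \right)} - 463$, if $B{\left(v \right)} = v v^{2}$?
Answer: $- \frac{99145}{216} \approx -459.0$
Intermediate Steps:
$B{\left(v \right)} = v^{3}$
$E{\left(C \right)} = 4 - \frac{1}{216 + C}$ ($E{\left(C \right)} = 4 - \frac{1}{C + 6^{3}} = 4 - \frac{1}{C + 216} = 4 - \frac{1}{216 + C}$)
$E{\left(0 \left(-7\right) \right)} - 463 = \frac{863 + 4 \cdot 0 \left(-7\right)}{216 + 0 \left(-7\right)} - 463 = \frac{863 + 4 \cdot 0}{216 + 0} - 463 = \frac{863 + 0}{216} - 463 = \frac{1}{216} \cdot 863 - 463 = \frac{863}{216} - 463 = - \frac{99145}{216}$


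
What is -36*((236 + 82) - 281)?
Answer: -1332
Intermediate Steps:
-36*((236 + 82) - 281) = -36*(318 - 281) = -36*37 = -1332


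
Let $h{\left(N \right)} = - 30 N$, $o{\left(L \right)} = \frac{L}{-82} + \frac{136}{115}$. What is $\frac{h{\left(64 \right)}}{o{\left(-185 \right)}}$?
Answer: $- \frac{6035200}{10809} \approx -558.35$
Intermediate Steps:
$o{\left(L \right)} = \frac{136}{115} - \frac{L}{82}$ ($o{\left(L \right)} = L \left(- \frac{1}{82}\right) + 136 \cdot \frac{1}{115} = - \frac{L}{82} + \frac{136}{115} = \frac{136}{115} - \frac{L}{82}$)
$\frac{h{\left(64 \right)}}{o{\left(-185 \right)}} = \frac{\left(-30\right) 64}{\frac{136}{115} - - \frac{185}{82}} = - \frac{1920}{\frac{136}{115} + \frac{185}{82}} = - \frac{1920}{\frac{32427}{9430}} = \left(-1920\right) \frac{9430}{32427} = - \frac{6035200}{10809}$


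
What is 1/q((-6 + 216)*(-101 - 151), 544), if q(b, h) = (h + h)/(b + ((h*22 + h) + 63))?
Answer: -40345/1088 ≈ -37.082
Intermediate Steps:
q(b, h) = 2*h/(63 + b + 23*h) (q(b, h) = (2*h)/(b + ((22*h + h) + 63)) = (2*h)/(b + (23*h + 63)) = (2*h)/(b + (63 + 23*h)) = (2*h)/(63 + b + 23*h) = 2*h/(63 + b + 23*h))
1/q((-6 + 216)*(-101 - 151), 544) = 1/(2*544/(63 + (-6 + 216)*(-101 - 151) + 23*544)) = 1/(2*544/(63 + 210*(-252) + 12512)) = 1/(2*544/(63 - 52920 + 12512)) = 1/(2*544/(-40345)) = 1/(2*544*(-1/40345)) = 1/(-1088/40345) = -40345/1088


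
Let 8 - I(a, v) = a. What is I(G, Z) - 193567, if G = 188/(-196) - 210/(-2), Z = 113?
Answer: -9489489/49 ≈ -1.9366e+5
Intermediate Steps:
G = 5098/49 (G = 188*(-1/196) - 210*(-½) = -47/49 + 105 = 5098/49 ≈ 104.04)
I(a, v) = 8 - a
I(G, Z) - 193567 = (8 - 1*5098/49) - 193567 = (8 - 5098/49) - 193567 = -4706/49 - 193567 = -9489489/49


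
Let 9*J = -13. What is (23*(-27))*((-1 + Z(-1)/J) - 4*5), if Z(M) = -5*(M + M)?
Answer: 225423/13 ≈ 17340.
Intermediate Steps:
J = -13/9 (J = (1/9)*(-13) = -13/9 ≈ -1.4444)
Z(M) = -10*M
(23*(-27))*((-1 + Z(-1)/J) - 4*5) = (23*(-27))*((-1 + (-10*(-1))/(-13/9)) - 4*5) = -621*((-1 + 10*(-9/13)) - 20) = -621*((-1 - 90/13) - 20) = -621*(-103/13 - 20) = -621*(-363/13) = 225423/13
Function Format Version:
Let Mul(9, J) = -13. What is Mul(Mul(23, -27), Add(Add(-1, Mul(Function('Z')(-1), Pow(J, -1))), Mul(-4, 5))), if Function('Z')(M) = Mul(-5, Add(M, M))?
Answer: Rational(225423, 13) ≈ 17340.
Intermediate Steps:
J = Rational(-13, 9) (J = Mul(Rational(1, 9), -13) = Rational(-13, 9) ≈ -1.4444)
Function('Z')(M) = Mul(-10, M) (Function('Z')(M) = Mul(-5, Mul(2, M)) = Mul(-10, M))
Mul(Mul(23, -27), Add(Add(-1, Mul(Function('Z')(-1), Pow(J, -1))), Mul(-4, 5))) = Mul(Mul(23, -27), Add(Add(-1, Mul(Mul(-10, -1), Pow(Rational(-13, 9), -1))), Mul(-4, 5))) = Mul(-621, Add(Add(-1, Mul(10, Rational(-9, 13))), -20)) = Mul(-621, Add(Add(-1, Rational(-90, 13)), -20)) = Mul(-621, Add(Rational(-103, 13), -20)) = Mul(-621, Rational(-363, 13)) = Rational(225423, 13)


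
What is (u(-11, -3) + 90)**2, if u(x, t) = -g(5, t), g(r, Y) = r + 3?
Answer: 6724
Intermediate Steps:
g(r, Y) = 3 + r
u(x, t) = -8 (u(x, t) = -(3 + 5) = -1*8 = -8)
(u(-11, -3) + 90)**2 = (-8 + 90)**2 = 82**2 = 6724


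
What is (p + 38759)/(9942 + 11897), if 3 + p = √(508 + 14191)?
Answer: 38756/21839 + √14699/21839 ≈ 1.7802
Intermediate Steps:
p = -3 + √14699 (p = -3 + √(508 + 14191) = -3 + √14699 ≈ 118.24)
(p + 38759)/(9942 + 11897) = ((-3 + √14699) + 38759)/(9942 + 11897) = (38756 + √14699)/21839 = (38756 + √14699)*(1/21839) = 38756/21839 + √14699/21839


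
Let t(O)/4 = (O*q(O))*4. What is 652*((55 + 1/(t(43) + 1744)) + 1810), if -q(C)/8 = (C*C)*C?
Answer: 133029666311917/109401196 ≈ 1.2160e+6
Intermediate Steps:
q(C) = -8*C³ (q(C) = -8*C*C*C = -8*C²*C = -8*C³)
t(O) = -128*O⁴ (t(O) = 4*((O*(-8*O³))*4) = 4*(-8*O⁴*4) = 4*(-32*O⁴) = -128*O⁴)
652*((55 + 1/(t(43) + 1744)) + 1810) = 652*((55 + 1/(-128*43⁴ + 1744)) + 1810) = 652*((55 + 1/(-128*3418801 + 1744)) + 1810) = 652*((55 + 1/(-437606528 + 1744)) + 1810) = 652*((55 + 1/(-437604784)) + 1810) = 652*((55 - 1/437604784) + 1810) = 652*(24068263119/437604784 + 1810) = 652*(816132922159/437604784) = 133029666311917/109401196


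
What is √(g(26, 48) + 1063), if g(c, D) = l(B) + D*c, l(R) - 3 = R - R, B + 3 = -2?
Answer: √2314 ≈ 48.104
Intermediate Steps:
B = -5 (B = -3 - 2 = -5)
l(R) = 3 (l(R) = 3 + (R - R) = 3 + 0 = 3)
g(c, D) = 3 + D*c
√(g(26, 48) + 1063) = √((3 + 48*26) + 1063) = √((3 + 1248) + 1063) = √(1251 + 1063) = √2314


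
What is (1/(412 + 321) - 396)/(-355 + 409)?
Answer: -290267/39582 ≈ -7.3333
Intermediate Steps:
(1/(412 + 321) - 396)/(-355 + 409) = (1/733 - 396)/54 = (1/733 - 396)*(1/54) = -290267/733*1/54 = -290267/39582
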